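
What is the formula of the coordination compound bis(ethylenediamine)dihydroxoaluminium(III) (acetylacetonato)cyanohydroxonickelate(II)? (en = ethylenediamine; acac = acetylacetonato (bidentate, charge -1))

Cation [Al…]: ligand charges -2, Al(III) ⇒ ion charge 1+.
Anion [Ni…]: ligand charges -3, Ni(II) ⇒ ion charge 1−.
One 1+ cation balances one 1− anion.

[Al(en)2(OH)2][Ni(acac)(CN)(OH)]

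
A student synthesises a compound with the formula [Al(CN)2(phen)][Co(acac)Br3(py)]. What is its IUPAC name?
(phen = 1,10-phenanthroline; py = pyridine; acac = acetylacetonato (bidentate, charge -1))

Both ions are complex: the cation is named first with the plain metal name, the anion second with the -ate form; each ion's ligands are alphabetised independently.
Aluminium is always +3 in its complexes; the cation's ligand charges sum to -2, so the complex cation is 1+.
A 1:1 salt means the anion carries the equal and opposite charge, 1−.
Anion: ligand charges sum to -4; for the ion to be 1−, Co = +3.

dicyano(1,10-phenanthroline)aluminium(III) (acetylacetonato)tribromo(pyridine)cobaltate(III)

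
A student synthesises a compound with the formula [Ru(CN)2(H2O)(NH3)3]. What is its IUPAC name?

triammineaquadicyanoruthenium(II)

There is no counter-ion, so the complex is neutral overall.
Ligand charges: 3×ammine (neutral), 2×cyano (-1 each), 1×aqua (neutral); total -2. So Ru + (-2) = 0, giving Ru = +2.
Ligands are named alphabetically: ammine before aqua before cyano.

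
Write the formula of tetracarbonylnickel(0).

[Ni(CO)4]

Ligands: 4 carbonyl (CO, neutral). Ligand charge sum = 0.
With Ni in oxidation state 0, the complex ion is [Ni...].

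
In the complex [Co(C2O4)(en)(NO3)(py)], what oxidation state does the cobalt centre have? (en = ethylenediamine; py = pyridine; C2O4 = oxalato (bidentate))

No counter-ion: the bracketed complex is neutral.
Ligand charges: 1×en neutral; 1×NO3 = -1; 1×py neutral; 1×C2O4 = -2; sum -3.
Co + (-3) = 0 ⇒ Co is +3.

+3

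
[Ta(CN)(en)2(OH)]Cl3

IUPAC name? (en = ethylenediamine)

cyanobis(ethylenediamine)hydroxotantalum(V) chloride

The 3 chloride counter-ions carry a total charge of -3, so each complex ion is 3+.
Ligand charges: 1×hydroxo (-1 each), 2×ethylenediamine (neutral), 1×cyano (-1 each); total -2. So Ta + (-2) = 3+, giving Ta = +5.
Ligands are named alphabetically: cyano before ethylenediamine before hydroxo.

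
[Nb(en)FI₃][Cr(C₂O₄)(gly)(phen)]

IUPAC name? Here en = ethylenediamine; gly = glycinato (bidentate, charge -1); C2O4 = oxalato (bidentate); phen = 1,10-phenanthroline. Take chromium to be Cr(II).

(ethylenediamine)fluorotriiodoniobium(V) (glycinato)oxalato(1,10-phenanthroline)chromate(II)

Cr is given as +2; the anion's ligand charges sum to -3, so the complex anion is 1−.
A 1:1 salt means the cation carries the equal and opposite charge, 1+.
Cation: ligand charges sum to -4; for the ion to be 1+, Nb = +5.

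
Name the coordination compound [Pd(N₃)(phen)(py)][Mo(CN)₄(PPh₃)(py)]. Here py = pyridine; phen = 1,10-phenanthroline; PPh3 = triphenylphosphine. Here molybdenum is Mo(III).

Mo is given as +3; the anion's ligand charges sum to -4, so the complex anion is 1−.
A 1:1 salt means the cation carries the equal and opposite charge, 1+.
Cation: ligand charges sum to -1; for the ion to be 1+, Pd = +2.

azido(1,10-phenanthroline)(pyridine)palladium(II) tetracyano(pyridine)(triphenylphosphine)molybdate(III)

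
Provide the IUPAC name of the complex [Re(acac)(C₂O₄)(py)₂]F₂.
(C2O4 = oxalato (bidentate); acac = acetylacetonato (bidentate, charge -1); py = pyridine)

(acetylacetonato)oxalatobis(pyridine)rhenium(V) fluoride

The 2 fluoride counter-ions carry a total charge of -2, so each complex ion is 2+.
Ligand charges: 1×oxalato (-2 each), 1×acetylacetonato (-1 each), 2×pyridine (neutral); total -3. So Re + (-3) = 2+, giving Re = +5.
Ligands are named alphabetically: acetylacetonato before oxalato before pyridine.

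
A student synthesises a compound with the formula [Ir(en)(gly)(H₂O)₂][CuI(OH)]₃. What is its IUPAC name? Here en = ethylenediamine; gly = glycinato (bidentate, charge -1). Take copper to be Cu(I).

Both ions are complex: the cation is named first with the plain metal name, the anion second with the -ate form; each ion's ligands are alphabetised independently.
Cu is given as +1; the anion's ligand charges sum to -2, so the complex anion is 1−.
With 3 anions per cation, the cation must be 3×1 = 3+.
Cation: ligand charges sum to -1; for the ion to be 3+, Ir = +4.

diaqua(ethylenediamine)(glycinato)iridium(IV) hydroxoiodocuprate(I)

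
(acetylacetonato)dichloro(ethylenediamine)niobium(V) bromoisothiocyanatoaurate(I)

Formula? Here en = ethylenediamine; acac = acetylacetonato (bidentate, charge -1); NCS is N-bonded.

Cation [Nb…]: ligand charges -3, Nb(V) ⇒ ion charge 2+.
Anion [Au…]: ligand charges -2, Au(I) ⇒ ion charge 1−.

[Nb(acac)Cl2(en)][AuBr(NCS)]2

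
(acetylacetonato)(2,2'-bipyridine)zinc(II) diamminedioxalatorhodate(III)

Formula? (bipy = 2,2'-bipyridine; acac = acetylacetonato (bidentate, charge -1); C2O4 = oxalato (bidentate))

[Zn(acac)(bipy)][Rh(C2O4)2(NH3)2]

Cation [Zn…]: ligand charges -1, Zn(II) ⇒ ion charge 1+.
Anion [Rh…]: ligand charges -4, Rh(III) ⇒ ion charge 1−.
One 1+ cation balances one 1− anion.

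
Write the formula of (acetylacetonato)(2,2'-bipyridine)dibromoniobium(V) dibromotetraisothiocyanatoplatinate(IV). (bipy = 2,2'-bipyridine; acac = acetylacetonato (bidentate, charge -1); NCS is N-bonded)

[Nb(acac)(bipy)Br2][PtBr2(NCS)4]

Cation [Nb…]: ligand charges -3, Nb(V) ⇒ ion charge 2+.
Anion [Pt…]: ligand charges -6, Pt(IV) ⇒ ion charge 2−.
One 2+ cation balances one 2− anion.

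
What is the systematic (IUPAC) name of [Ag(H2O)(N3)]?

There is no counter-ion, so the complex is neutral overall.
Ligand charges: 1×azido (-1 each), 1×aqua (neutral); total -1. So Ag + (-1) = 0, giving Ag = +1.
Ligands are named alphabetically: aqua before azido.

aquaazidosilver(I)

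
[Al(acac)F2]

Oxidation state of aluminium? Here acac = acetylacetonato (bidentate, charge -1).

+3

No counter-ion: the bracketed complex is neutral.
Ligand charges: 2×F = -2; 1×acac = -1; sum -3.
Al + (-3) = 0 ⇒ Al is +3.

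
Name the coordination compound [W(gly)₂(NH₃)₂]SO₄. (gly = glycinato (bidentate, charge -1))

diamminebis(glycinato)tungsten(IV) sulfate

The 1 sulfate counter-ion carries a total charge of -2, so each complex ion is 2+.
Ligand charges: 2×ammine (neutral), 2×glycinato (-1 each); total -2. So W + (-2) = 2+, giving W = +4.
Ligands are named alphabetically: ammine before glycinato.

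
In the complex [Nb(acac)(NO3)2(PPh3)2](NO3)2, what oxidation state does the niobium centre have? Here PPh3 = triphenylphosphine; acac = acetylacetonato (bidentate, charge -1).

+5

2 nitrate outside the brackets (-1 each) → the complex ion is 2+.
Ligand charges: 2×NO3 = -2; 2×PPh3 neutral; 1×acac = -1; sum -3.
Nb + (-3) = 2+ ⇒ Nb is +5.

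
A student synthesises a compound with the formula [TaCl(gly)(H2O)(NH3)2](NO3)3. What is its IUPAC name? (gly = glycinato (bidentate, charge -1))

diammineaquachloro(glycinato)tantalum(V) nitrate

The 3 nitrate counter-ions carry a total charge of -3, so each complex ion is 3+.
Ligand charges: 1×chloro (-1 each), 2×ammine (neutral), 1×aqua (neutral), 1×glycinato (-1 each); total -2. So Ta + (-2) = 3+, giving Ta = +5.
Ligands are named alphabetically: ammine before aqua before chloro before glycinato.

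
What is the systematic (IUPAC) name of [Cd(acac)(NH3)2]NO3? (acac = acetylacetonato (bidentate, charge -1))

The 1 nitrate counter-ion carries a total charge of -1, so each complex ion is 1+.
Ligand charges: 2×ammine (neutral), 1×acetylacetonato (-1 each); total -1. So Cd + (-1) = 1+, giving Cd = +2.
Ligands are named alphabetically: acetylacetonato before ammine.

(acetylacetonato)diamminecadmium(II) nitrate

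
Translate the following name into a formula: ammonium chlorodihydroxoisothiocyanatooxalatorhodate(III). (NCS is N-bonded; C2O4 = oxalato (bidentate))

(NH4)3[Rh(C2O4)Cl(NCS)(OH)2]

Ligands: 1 isothiocyanato (NCS, -1), 1 chloro (Cl, -1), 2 hydroxo (OH, -1), 1 oxalato (C2O4, -2). Ligand charge sum = -6.
Charge balance with ammonium (+1) requires 1 complex ion per 3 ammonium.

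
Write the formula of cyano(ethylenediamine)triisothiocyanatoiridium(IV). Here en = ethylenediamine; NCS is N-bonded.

[Ir(CN)(en)(NCS)3]

Ligands: 1 cyano (CN, -1), 1 ethylenediamine (en, neutral), 3 isothiocyanato (NCS, -1). Ligand charge sum = -4.
With Ir in oxidation state +4, the complex ion is [Ir...].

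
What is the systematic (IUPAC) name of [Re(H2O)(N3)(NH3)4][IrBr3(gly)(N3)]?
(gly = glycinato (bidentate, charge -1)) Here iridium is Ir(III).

Ir is given as +3; the anion's ligand charges sum to -5, so the complex anion is 2−.
A 1:1 salt means the cation carries the equal and opposite charge, 2+.
Cation: ligand charges sum to -1; for the ion to be 2+, Re = +3.

tetraammineaquaazidorhenium(III) azidotribromo(glycinato)iridate(III)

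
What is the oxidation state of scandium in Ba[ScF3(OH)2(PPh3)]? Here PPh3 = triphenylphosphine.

+3

1 barium outside the brackets (+2 each) → the complex ion is 2−.
Ligand charges: 2×OH = -2; 1×PPh3 neutral; 3×F = -3; sum -5.
Sc + (-5) = 2− ⇒ Sc is +3.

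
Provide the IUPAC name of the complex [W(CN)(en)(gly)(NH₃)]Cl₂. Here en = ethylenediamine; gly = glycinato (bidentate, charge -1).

amminecyano(ethylenediamine)(glycinato)tungsten(IV) chloride

The 2 chloride counter-ions carry a total charge of -2, so each complex ion is 2+.
Ligand charges: 1×ethylenediamine (neutral), 1×cyano (-1 each), 1×glycinato (-1 each), 1×ammine (neutral); total -2. So W + (-2) = 2+, giving W = +4.
Ligands are named alphabetically: ammine before cyano before ethylenediamine before glycinato.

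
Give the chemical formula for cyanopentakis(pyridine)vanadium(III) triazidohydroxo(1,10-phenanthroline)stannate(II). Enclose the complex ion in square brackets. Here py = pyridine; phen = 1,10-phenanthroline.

Cation [V…]: ligand charges -1, V(III) ⇒ ion charge 2+.
Anion [Sn…]: ligand charges -4, Sn(II) ⇒ ion charge 2−.
One 2+ cation balances one 2− anion.

[V(CN)(py)5][Sn(N3)3(OH)(phen)]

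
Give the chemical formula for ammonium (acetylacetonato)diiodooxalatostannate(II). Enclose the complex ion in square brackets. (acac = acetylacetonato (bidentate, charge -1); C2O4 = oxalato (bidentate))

(NH4)3[Sn(acac)(C2O4)I2]

Ligands: 1 acetylacetonato (acac, -1), 1 oxalato (C2O4, -2), 2 iodo (I, -1). Ligand charge sum = -5.
With Sn in oxidation state +2, the complex ion is [Sn...]^3−.
Charge balance with ammonium (+1) requires 1 complex ion per 3 ammonium.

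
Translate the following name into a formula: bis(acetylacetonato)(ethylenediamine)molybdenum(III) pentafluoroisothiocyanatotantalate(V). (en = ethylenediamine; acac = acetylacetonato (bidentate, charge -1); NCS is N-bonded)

[Mo(acac)2(en)][TaF5(NCS)]

Cation [Mo…]: ligand charges -2, Mo(III) ⇒ ion charge 1+.
Anion [Ta…]: ligand charges -6, Ta(V) ⇒ ion charge 1−.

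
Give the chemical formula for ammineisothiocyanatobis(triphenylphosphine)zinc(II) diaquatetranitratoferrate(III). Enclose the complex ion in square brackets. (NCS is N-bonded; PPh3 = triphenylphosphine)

[Zn(NCS)(NH3)(PPh3)2][Fe(H2O)2(NO3)4]

Cation [Zn…]: ligand charges -1, Zn(II) ⇒ ion charge 1+.
Anion [Fe…]: ligand charges -4, Fe(III) ⇒ ion charge 1−.
One 1+ cation balances one 1− anion.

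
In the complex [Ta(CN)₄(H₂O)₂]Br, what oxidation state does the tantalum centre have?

+5

1 bromide outside the brackets (-1 each) → the complex ion is 1+.
Ligand charges: 4×CN = -4; 2×H2O neutral; sum -4.
Ta + (-4) = 1+ ⇒ Ta is +5.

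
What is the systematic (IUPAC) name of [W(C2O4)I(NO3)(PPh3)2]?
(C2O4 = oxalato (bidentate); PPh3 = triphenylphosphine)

There is no counter-ion, so the complex is neutral overall.
Ligand charges: 1×iodo (-1 each), 1×oxalato (-2 each), 1×nitrato (-1 each), 2×triphenylphosphine (neutral); total -4. So W + (-4) = 0, giving W = +4.
Ligands are named alphabetically: iodo before nitrato before oxalato before triphenylphosphine.

iodonitratooxalatobis(triphenylphosphine)tungsten(IV)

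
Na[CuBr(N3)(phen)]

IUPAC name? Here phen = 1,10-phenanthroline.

The 1 sodium counter-ion carries a total charge of +1, so each complex ion is 1−.
Ligand charges: 1×azido (-1 each), 1×1,10-phenanthroline (neutral), 1×bromo (-1 each); total -2. So Cu + (-2) = 1−, giving Cu = +1.
The complex ion is anionic, so copper takes the -ate form cuprate(I).

sodium azidobromo(1,10-phenanthroline)cuprate(I)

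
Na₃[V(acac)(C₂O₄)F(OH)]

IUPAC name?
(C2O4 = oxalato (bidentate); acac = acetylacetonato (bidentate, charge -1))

sodium (acetylacetonato)fluorohydroxooxalatovanadate(II)

The 3 sodium counter-ions carry a total charge of +3, so each complex ion is 3−.
Ligand charges: 1×oxalato (-2 each), 1×acetylacetonato (-1 each), 1×hydroxo (-1 each), 1×fluoro (-1 each); total -5. So V + (-5) = 3−, giving V = +2.
Ligands are named alphabetically: acetylacetonato before fluoro before hydroxo before oxalato.
The complex ion is anionic, so vanadium takes the -ate form vanadate(II).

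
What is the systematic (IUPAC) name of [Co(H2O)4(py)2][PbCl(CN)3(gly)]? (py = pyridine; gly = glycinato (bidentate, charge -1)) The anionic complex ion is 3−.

Both ions are complex: the cation is named first with the plain metal name, the anion second with the -ate form; each ion's ligands are alphabetised independently.
The complex anion is given as 3−; its ligand charges sum to -5, so Pb = +2.
A 1:1 salt means the cation carries the equal and opposite charge, 3+.
Cation: ligand charges sum to 0; for the ion to be 3+, Co = +3.

tetraaquabis(pyridine)cobalt(III) chlorotricyano(glycinato)plumbate(II)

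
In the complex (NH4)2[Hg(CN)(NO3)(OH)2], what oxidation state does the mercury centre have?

+2

2 ammonium outside the brackets (+1 each) → the complex ion is 2−.
Ligand charges: 1×CN = -1; 1×NO3 = -1; 2×OH = -2; sum -4.
Hg + (-4) = 2− ⇒ Hg is +2.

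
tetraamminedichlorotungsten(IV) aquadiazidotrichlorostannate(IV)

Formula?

[WCl2(NH3)4][SnCl3(H2O)(N3)2]2

Cation [W…]: ligand charges -2, W(IV) ⇒ ion charge 2+.
Anion [Sn…]: ligand charges -5, Sn(IV) ⇒ ion charge 1−.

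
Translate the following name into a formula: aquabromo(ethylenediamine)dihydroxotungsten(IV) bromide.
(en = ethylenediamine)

Ligands: 2 hydroxo (OH, -1), 1 ethylenediamine (en, neutral), 1 aqua (H2O, neutral), 1 bromo (Br, -1). Ligand charge sum = -3.
Charge balance with bromide (-1) requires 1 complex ion per 1 bromide.

[WBr(en)(H2O)(OH)2]Br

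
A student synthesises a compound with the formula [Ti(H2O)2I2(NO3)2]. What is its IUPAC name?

diaquadiiododinitratotitanium(IV)

There is no counter-ion, so the complex is neutral overall.
Ligand charges: 2×aqua (neutral), 2×nitrato (-1 each), 2×iodo (-1 each); total -4. So Ti + (-4) = 0, giving Ti = +4.
Ligands are named alphabetically: aqua before iodo before nitrato.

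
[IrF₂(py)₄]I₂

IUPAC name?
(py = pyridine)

The 2 iodide counter-ions carry a total charge of -2, so each complex ion is 2+.
Ligand charges: 4×pyridine (neutral), 2×fluoro (-1 each); total -2. So Ir + (-2) = 2+, giving Ir = +4.
Ligands are named alphabetically: fluoro before pyridine.

difluorotetrakis(pyridine)iridium(IV) iodide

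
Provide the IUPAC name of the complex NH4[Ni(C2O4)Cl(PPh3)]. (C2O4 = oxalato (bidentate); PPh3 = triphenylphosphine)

The 1 ammonium counter-ion carries a total charge of +1, so each complex ion is 1−.
Ligand charges: 1×oxalato (-2 each), 1×chloro (-1 each), 1×triphenylphosphine (neutral); total -3. So Ni + (-3) = 1−, giving Ni = +2.
The complex ion is anionic, so nickel takes the -ate form nickelate(II).

ammonium chlorooxalato(triphenylphosphine)nickelate(II)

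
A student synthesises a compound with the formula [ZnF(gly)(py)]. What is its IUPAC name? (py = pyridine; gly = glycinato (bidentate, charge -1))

fluoro(glycinato)(pyridine)zinc(II)

There is no counter-ion, so the complex is neutral overall.
Ligand charges: 1×pyridine (neutral), 1×glycinato (-1 each), 1×fluoro (-1 each); total -2. So Zn + (-2) = 0, giving Zn = +2.
Ligands are named alphabetically: fluoro before glycinato before pyridine.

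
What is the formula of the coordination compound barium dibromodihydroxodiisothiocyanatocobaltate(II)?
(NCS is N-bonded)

Ligands: 2 hydroxo (OH, -1), 2 isothiocyanato (NCS, -1), 2 bromo (Br, -1). Ligand charge sum = -6.
With Co in oxidation state +2, the complex ion is [Co...]^4−.
Charge balance with barium (+2) requires 1 complex ion per 2 barium.

Ba2[CoBr2(NCS)2(OH)2]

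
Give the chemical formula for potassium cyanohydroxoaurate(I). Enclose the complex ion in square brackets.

K[Au(CN)(OH)]

Ligands: 1 hydroxo (OH, -1), 1 cyano (CN, -1). Ligand charge sum = -2.
Charge balance with potassium (+1) requires 1 complex ion per 1 potassium.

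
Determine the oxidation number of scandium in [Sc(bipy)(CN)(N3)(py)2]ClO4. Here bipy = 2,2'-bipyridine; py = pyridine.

1 perchlorate outside the brackets (-1 each) → the complex ion is 1+.
Ligand charges: 1×N3 = -1; 1×bipy neutral; 1×CN = -1; 2×py neutral; sum -2.
Sc + (-2) = 1+ ⇒ Sc is +3.

+3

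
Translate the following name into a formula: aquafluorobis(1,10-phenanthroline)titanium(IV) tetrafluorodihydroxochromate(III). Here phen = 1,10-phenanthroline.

[TiF(H2O)(phen)2][CrF4(OH)2]

Cation [Ti…]: ligand charges -1, Ti(IV) ⇒ ion charge 3+.
Anion [Cr…]: ligand charges -6, Cr(III) ⇒ ion charge 3−.
One 3+ cation balances one 3− anion.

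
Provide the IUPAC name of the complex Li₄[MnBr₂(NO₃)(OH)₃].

The 4 lithium counter-ions carry a total charge of +4, so each complex ion is 4−.
Ligand charges: 2×bromo (-1 each), 3×hydroxo (-1 each), 1×nitrato (-1 each); total -6. So Mn + (-6) = 4−, giving Mn = +2.
Ligands are named alphabetically: bromo before hydroxo before nitrato.
The complex ion is anionic, so manganese takes the -ate form manganate(II).

lithium dibromotrihydroxonitratomanganate(II)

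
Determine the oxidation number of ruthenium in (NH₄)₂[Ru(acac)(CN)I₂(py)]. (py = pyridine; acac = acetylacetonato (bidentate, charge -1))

+2

2 ammonium outside the brackets (+1 each) → the complex ion is 2−.
Ligand charges: 1×py neutral; 2×I = -2; 1×CN = -1; 1×acac = -1; sum -4.
Ru + (-4) = 2− ⇒ Ru is +2.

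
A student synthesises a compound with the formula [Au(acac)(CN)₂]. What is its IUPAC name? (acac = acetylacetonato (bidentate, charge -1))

(acetylacetonato)dicyanogold(III)

There is no counter-ion, so the complex is neutral overall.
Ligand charges: 1×acetylacetonato (-1 each), 2×cyano (-1 each); total -3. So Au + (-3) = 0, giving Au = +3.
Ligands are named alphabetically: acetylacetonato before cyano.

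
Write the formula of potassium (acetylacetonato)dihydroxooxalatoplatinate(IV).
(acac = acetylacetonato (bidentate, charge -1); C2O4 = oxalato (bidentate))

Ligands: 2 hydroxo (OH, -1), 1 acetylacetonato (acac, -1), 1 oxalato (C2O4, -2). Ligand charge sum = -5.
Charge balance with potassium (+1) requires 1 complex ion per 1 potassium.

K[Pt(acac)(C2O4)(OH)2]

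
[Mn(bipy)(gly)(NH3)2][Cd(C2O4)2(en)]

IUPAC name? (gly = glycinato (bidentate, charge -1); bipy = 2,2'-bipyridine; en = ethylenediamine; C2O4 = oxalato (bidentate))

Both ions are complex: the cation is named first with the plain metal name, the anion second with the -ate form; each ion's ligands are alphabetised independently.
Cadmium is always +2 in its complexes; the anion's ligand charges sum to -4, so the complex anion is 2−.
A 1:1 salt means the cation carries the equal and opposite charge, 2+.
Cation: ligand charges sum to -1; for the ion to be 2+, Mn = +3.

diammine(2,2'-bipyridine)(glycinato)manganese(III) (ethylenediamine)dioxalatocadmate(II)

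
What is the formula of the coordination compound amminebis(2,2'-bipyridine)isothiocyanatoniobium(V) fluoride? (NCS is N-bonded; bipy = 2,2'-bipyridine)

Ligands: 1 isothiocyanato (NCS, -1), 1 ammine (NH3, neutral), 2 2,2'-bipyridine (bipy, neutral). Ligand charge sum = -1.
With Nb in oxidation state +5, the complex ion is [Nb...]^4+.
Charge balance with fluoride (-1) requires 1 complex ion per 4 fluoride.

[Nb(bipy)2(NCS)(NH3)]F4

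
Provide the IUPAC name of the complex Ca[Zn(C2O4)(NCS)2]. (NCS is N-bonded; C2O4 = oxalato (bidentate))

calcium diisothiocyanatooxalatozincate(II)

The 1 calcium counter-ion carries a total charge of +2, so each complex ion is 2−.
Ligand charges: 2×isothiocyanato (-1 each), 1×oxalato (-2 each); total -4. So Zn + (-4) = 2−, giving Zn = +2.
The complex ion is anionic, so zinc takes the -ate form zincate(II).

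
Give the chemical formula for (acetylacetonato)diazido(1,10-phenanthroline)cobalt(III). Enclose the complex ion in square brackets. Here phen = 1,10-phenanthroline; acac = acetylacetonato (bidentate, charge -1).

Ligands: 1 1,10-phenanthroline (phen, neutral), 2 azido (N3, -1), 1 acetylacetonato (acac, -1). Ligand charge sum = -3.
With Co in oxidation state +3, the complex ion is [Co...].

[Co(acac)(N3)2(phen)]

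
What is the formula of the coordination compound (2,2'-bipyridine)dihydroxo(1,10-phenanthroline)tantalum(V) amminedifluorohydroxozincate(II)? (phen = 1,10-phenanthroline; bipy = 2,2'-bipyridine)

[Ta(bipy)(OH)2(phen)][ZnF2(NH3)(OH)]3

Cation [Ta…]: ligand charges -2, Ta(V) ⇒ ion charge 3+.
Anion [Zn…]: ligand charges -3, Zn(II) ⇒ ion charge 1−.
One 3+ cation requires 3 of the 1− anion.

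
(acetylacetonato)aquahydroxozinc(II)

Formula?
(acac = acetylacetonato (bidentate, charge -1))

[Zn(acac)(H2O)(OH)]

Ligands: 1 aqua (H2O, neutral), 1 hydroxo (OH, -1), 1 acetylacetonato (acac, -1). Ligand charge sum = -2.
With Zn in oxidation state +2, the complex ion is [Zn...].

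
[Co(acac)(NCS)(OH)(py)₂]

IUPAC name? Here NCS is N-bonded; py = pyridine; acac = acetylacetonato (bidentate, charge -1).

(acetylacetonato)hydroxoisothiocyanatobis(pyridine)cobalt(III)

There is no counter-ion, so the complex is neutral overall.
Ligand charges: 1×hydroxo (-1 each), 1×isothiocyanato (-1 each), 2×pyridine (neutral), 1×acetylacetonato (-1 each); total -3. So Co + (-3) = 0, giving Co = +3.
Ligands are named alphabetically: acetylacetonato before hydroxo before isothiocyanato before pyridine.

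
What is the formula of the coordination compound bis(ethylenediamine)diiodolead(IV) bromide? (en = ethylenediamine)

Ligands: 2 iodo (I, -1), 2 ethylenediamine (en, neutral). Ligand charge sum = -2.
With Pb in oxidation state +4, the complex ion is [Pb...]^2+.
Charge balance with bromide (-1) requires 1 complex ion per 2 bromide.

[Pb(en)2I2]Br2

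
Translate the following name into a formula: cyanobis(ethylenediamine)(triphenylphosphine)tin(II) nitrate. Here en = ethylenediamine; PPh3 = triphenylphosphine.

Ligands: 2 ethylenediamine (en, neutral), 1 cyano (CN, -1), 1 triphenylphosphine (PPh3, neutral). Ligand charge sum = -1.
With Sn in oxidation state +2, the complex ion is [Sn...]^1+.
Charge balance with nitrate (-1) requires 1 complex ion per 1 nitrate.

[Sn(CN)(en)2(PPh3)]NO3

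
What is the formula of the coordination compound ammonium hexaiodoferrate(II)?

(NH4)4[FeI6]

Ligands: 6 iodo (I, -1). Ligand charge sum = -6.
With Fe in oxidation state +2, the complex ion is [Fe...]^4−.
Charge balance with ammonium (+1) requires 1 complex ion per 4 ammonium.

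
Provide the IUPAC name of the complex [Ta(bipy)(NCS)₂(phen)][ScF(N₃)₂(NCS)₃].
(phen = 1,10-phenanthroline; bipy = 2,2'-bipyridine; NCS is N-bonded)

(2,2'-bipyridine)diisothiocyanato(1,10-phenanthroline)tantalum(V) diazidofluorotriisothiocyanatoscandate(III)

Scandium is always +3 in its complexes; the anion's ligand charges sum to -6, so the complex anion is 3−.
A 1:1 salt means the cation carries the equal and opposite charge, 3+.
Cation: ligand charges sum to -2; for the ion to be 3+, Ta = +5.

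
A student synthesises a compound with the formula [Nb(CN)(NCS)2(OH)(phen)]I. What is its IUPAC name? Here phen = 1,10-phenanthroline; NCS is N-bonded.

The 1 iodide counter-ion carries a total charge of -1, so each complex ion is 1+.
Ligand charges: 1×hydroxo (-1 each), 1×1,10-phenanthroline (neutral), 2×isothiocyanato (-1 each), 1×cyano (-1 each); total -4. So Nb + (-4) = 1+, giving Nb = +5.
Ligands are named alphabetically: cyano before hydroxo before isothiocyanato before phenanthroline.

cyanohydroxodiisothiocyanato(1,10-phenanthroline)niobium(V) iodide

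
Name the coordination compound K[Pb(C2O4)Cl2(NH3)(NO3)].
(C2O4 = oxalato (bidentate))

potassium amminedichloronitratooxalatoplumbate(IV)

The 1 potassium counter-ion carries a total charge of +1, so each complex ion is 1−.
Ligand charges: 1×oxalato (-2 each), 1×ammine (neutral), 2×chloro (-1 each), 1×nitrato (-1 each); total -5. So Pb + (-5) = 1−, giving Pb = +4.
Ligands are named alphabetically: ammine before chloro before nitrato before oxalato.
The complex ion is anionic, so lead takes the -ate form plumbate(IV).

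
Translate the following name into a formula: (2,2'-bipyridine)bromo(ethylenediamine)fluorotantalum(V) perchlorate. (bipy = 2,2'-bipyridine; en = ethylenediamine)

[Ta(bipy)Br(en)F](ClO4)3

Ligands: 1 bromo (Br, -1), 1 fluoro (F, -1), 1 2,2'-bipyridine (bipy, neutral), 1 ethylenediamine (en, neutral). Ligand charge sum = -2.
With Ta in oxidation state +5, the complex ion is [Ta...]^3+.
Charge balance with perchlorate (-1) requires 1 complex ion per 3 perchlorate.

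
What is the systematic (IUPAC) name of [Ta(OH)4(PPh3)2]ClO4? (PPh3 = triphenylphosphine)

The 1 perchlorate counter-ion carries a total charge of -1, so each complex ion is 1+.
Ligand charges: 2×triphenylphosphine (neutral), 4×hydroxo (-1 each); total -4. So Ta + (-4) = 1+, giving Ta = +5.
Ligands are named alphabetically: hydroxo before triphenylphosphine.

tetrahydroxobis(triphenylphosphine)tantalum(V) perchlorate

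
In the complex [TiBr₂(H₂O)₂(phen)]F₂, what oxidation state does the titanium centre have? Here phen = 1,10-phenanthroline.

2 fluoride outside the brackets (-1 each) → the complex ion is 2+.
Ligand charges: 1×phen neutral; 2×Br = -2; 2×H2O neutral; sum -2.
Ti + (-2) = 2+ ⇒ Ti is +4.

+4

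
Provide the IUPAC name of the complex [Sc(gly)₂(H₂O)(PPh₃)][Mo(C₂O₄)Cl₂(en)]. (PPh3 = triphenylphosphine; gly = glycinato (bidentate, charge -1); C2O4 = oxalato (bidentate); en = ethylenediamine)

aquabis(glycinato)(triphenylphosphine)scandium(III) dichloro(ethylenediamine)oxalatomolybdate(III)

Both ions are complex: the cation is named first with the plain metal name, the anion second with the -ate form; each ion's ligands are alphabetised independently.
Scandium is always +3 in its complexes; the cation's ligand charges sum to -2, so the complex cation is 1+.
A 1:1 salt means the anion carries the equal and opposite charge, 1−.
Anion: ligand charges sum to -4; for the ion to be 1−, Mo = +3.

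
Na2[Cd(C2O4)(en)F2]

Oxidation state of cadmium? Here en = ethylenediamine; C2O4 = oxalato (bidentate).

+2

2 sodium outside the brackets (+1 each) → the complex ion is 2−.
Ligand charges: 1×en neutral; 2×F = -2; 1×C2O4 = -2; sum -4.
Cd + (-4) = 2− ⇒ Cd is +2.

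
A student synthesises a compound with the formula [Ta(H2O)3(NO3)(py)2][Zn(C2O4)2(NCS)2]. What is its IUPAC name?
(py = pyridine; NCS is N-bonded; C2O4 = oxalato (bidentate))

Zinc is always +2 in its complexes; the anion's ligand charges sum to -6, so the complex anion is 4−.
A 1:1 salt means the cation carries the equal and opposite charge, 4+.
Cation: ligand charges sum to -1; for the ion to be 4+, Ta = +5.

triaquanitratobis(pyridine)tantalum(V) diisothiocyanatodioxalatozincate(II)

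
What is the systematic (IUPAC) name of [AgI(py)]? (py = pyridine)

There is no counter-ion, so the complex is neutral overall.
Ligand charges: 1×iodo (-1 each), 1×pyridine (neutral); total -1. So Ag + (-1) = 0, giving Ag = +1.
Ligands are named alphabetically: iodo before pyridine.

iodo(pyridine)silver(I)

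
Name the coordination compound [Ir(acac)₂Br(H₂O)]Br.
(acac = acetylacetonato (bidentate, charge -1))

The 1 bromide counter-ion carries a total charge of -1, so each complex ion is 1+.
Ligand charges: 1×bromo (-1 each), 2×acetylacetonato (-1 each), 1×aqua (neutral); total -3. So Ir + (-3) = 1+, giving Ir = +4.
Ligands are named alphabetically: acetylacetonato before aqua before bromo.

bis(acetylacetonato)aquabromoiridium(IV) bromide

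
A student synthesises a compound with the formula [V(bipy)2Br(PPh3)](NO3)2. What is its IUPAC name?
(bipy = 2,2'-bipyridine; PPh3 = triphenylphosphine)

The 2 nitrate counter-ions carry a total charge of -2, so each complex ion is 2+.
Ligand charges: 2×2,2'-bipyridine (neutral), 1×triphenylphosphine (neutral), 1×bromo (-1 each); total -1. So V + (-1) = 2+, giving V = +3.
Ligands are named alphabetically: bipyridine before bromo before triphenylphosphine.

bis(2,2'-bipyridine)bromo(triphenylphosphine)vanadium(III) nitrate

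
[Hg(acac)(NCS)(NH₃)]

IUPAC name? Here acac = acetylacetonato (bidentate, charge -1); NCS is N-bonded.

(acetylacetonato)ammineisothiocyanatomercury(II)

There is no counter-ion, so the complex is neutral overall.
Ligand charges: 1×acetylacetonato (-1 each), 1×isothiocyanato (-1 each), 1×ammine (neutral); total -2. So Hg + (-2) = 0, giving Hg = +2.
Ligands are named alphabetically: acetylacetonato before ammine before isothiocyanato.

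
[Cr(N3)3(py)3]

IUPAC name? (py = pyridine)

triazidotris(pyridine)chromium(III)

There is no counter-ion, so the complex is neutral overall.
Ligand charges: 3×azido (-1 each), 3×pyridine (neutral); total -3. So Cr + (-3) = 0, giving Cr = +3.
Ligands are named alphabetically: azido before pyridine.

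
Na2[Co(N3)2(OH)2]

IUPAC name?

sodium diazidodihydroxocobaltate(II)

The 2 sodium counter-ions carry a total charge of +2, so each complex ion is 2−.
Ligand charges: 2×azido (-1 each), 2×hydroxo (-1 each); total -4. So Co + (-4) = 2−, giving Co = +2.
Ligands are named alphabetically: azido before hydroxo.
The complex ion is anionic, so cobalt takes the -ate form cobaltate(II).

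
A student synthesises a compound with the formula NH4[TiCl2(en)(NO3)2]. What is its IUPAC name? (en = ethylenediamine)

The 1 ammonium counter-ion carries a total charge of +1, so each complex ion is 1−.
Ligand charges: 2×nitrato (-1 each), 2×chloro (-1 each), 1×ethylenediamine (neutral); total -4. So Ti + (-4) = 1−, giving Ti = +3.
Ligands are named alphabetically: chloro before ethylenediamine before nitrato.
The complex ion is anionic, so titanium takes the -ate form titanate(III).

ammonium dichloro(ethylenediamine)dinitratotitanate(III)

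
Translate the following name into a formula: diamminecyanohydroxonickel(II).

[Ni(CN)(NH3)2(OH)]

Ligands: 2 ammine (NH3, neutral), 1 cyano (CN, -1), 1 hydroxo (OH, -1). Ligand charge sum = -2.
With Ni in oxidation state +2, the complex ion is [Ni...].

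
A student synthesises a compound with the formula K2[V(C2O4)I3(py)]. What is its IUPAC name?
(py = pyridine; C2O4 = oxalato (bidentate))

potassium triiodooxalato(pyridine)vanadate(III)

The 2 potassium counter-ions carry a total charge of +2, so each complex ion is 2−.
Ligand charges: 1×pyridine (neutral), 1×oxalato (-2 each), 3×iodo (-1 each); total -5. So V + (-5) = 2−, giving V = +3.
Ligands are named alphabetically: iodo before oxalato before pyridine.
The complex ion is anionic, so vanadium takes the -ate form vanadate(III).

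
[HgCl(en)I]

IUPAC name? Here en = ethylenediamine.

There is no counter-ion, so the complex is neutral overall.
Ligand charges: 1×chloro (-1 each), 1×ethylenediamine (neutral), 1×iodo (-1 each); total -2. So Hg + (-2) = 0, giving Hg = +2.
Ligands are named alphabetically: chloro before ethylenediamine before iodo.

chloro(ethylenediamine)iodomercury(II)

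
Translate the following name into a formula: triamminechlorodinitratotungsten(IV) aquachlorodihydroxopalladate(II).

[WCl(NH3)3(NO3)2][PdCl(H2O)(OH)2]

Cation [W…]: ligand charges -3, W(IV) ⇒ ion charge 1+.
Anion [Pd…]: ligand charges -3, Pd(II) ⇒ ion charge 1−.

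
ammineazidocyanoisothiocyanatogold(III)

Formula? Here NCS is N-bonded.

[Au(CN)(N3)(NCS)(NH3)]

Ligands: 1 azido (N3, -1), 1 ammine (NH3, neutral), 1 isothiocyanato (NCS, -1), 1 cyano (CN, -1). Ligand charge sum = -3.
With Au in oxidation state +3, the complex ion is [Au...].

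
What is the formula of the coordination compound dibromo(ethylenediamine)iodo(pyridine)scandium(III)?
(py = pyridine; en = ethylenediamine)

Ligands: 1 pyridine (py, neutral), 2 bromo (Br, -1), 1 ethylenediamine (en, neutral), 1 iodo (I, -1). Ligand charge sum = -3.
With Sc in oxidation state +3, the complex ion is [Sc...].

[ScBr2(en)I(py)]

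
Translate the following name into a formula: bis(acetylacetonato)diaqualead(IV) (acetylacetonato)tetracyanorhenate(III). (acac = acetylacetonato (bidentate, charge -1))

[Pb(acac)2(H2O)2][Re(acac)(CN)4]

Cation [Pb…]: ligand charges -2, Pb(IV) ⇒ ion charge 2+.
Anion [Re…]: ligand charges -5, Re(III) ⇒ ion charge 2−.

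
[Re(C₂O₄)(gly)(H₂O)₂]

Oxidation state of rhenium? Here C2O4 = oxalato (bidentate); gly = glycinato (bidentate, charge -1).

+3

No counter-ion: the bracketed complex is neutral.
Ligand charges: 1×C2O4 = -2; 2×H2O neutral; 1×gly = -1; sum -3.
Re + (-3) = 0 ⇒ Re is +3.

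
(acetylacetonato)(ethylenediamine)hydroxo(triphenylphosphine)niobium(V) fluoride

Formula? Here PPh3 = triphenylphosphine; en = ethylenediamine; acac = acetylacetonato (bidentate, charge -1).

Ligands: 1 triphenylphosphine (PPh3, neutral), 1 ethylenediamine (en, neutral), 1 acetylacetonato (acac, -1), 1 hydroxo (OH, -1). Ligand charge sum = -2.
With Nb in oxidation state +5, the complex ion is [Nb...]^3+.
Charge balance with fluoride (-1) requires 1 complex ion per 3 fluoride.

[Nb(acac)(en)(OH)(PPh3)]F3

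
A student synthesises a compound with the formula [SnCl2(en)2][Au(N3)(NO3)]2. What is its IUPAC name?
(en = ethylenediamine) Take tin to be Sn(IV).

Sn is given as +4; the cation's ligand charges sum to -2, so the complex cation is 2+.
With 2 anions per cation, each anion must be 2/2 = 1−.
Anion: ligand charges sum to -2; for the ion to be 1−, Au = +1.

dichlorobis(ethylenediamine)tin(IV) azidonitratoaurate(I)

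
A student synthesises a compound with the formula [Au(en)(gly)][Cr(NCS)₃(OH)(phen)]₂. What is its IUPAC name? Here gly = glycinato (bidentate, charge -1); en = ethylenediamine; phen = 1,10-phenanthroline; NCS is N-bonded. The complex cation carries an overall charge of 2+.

(ethylenediamine)(glycinato)gold(III) hydroxotriisothiocyanato(1,10-phenanthroline)chromate(III)

The complex cation is given as 2+; its ligand charges sum to -1, so Au = +3.
With 2 anions per cation, each anion must be 2/2 = 1−.
Anion: ligand charges sum to -4; for the ion to be 1−, Cr = +3.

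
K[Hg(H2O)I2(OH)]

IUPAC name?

The 1 potassium counter-ion carries a total charge of +1, so each complex ion is 1−.
Ligand charges: 1×aqua (neutral), 2×iodo (-1 each), 1×hydroxo (-1 each); total -3. So Hg + (-3) = 1−, giving Hg = +2.
The complex ion is anionic, so mercury takes the -ate form mercurate(II).

potassium aquahydroxodiiodomercurate(II)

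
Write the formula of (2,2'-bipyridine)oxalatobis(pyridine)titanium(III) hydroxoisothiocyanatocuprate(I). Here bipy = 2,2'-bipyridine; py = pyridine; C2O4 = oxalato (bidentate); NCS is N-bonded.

Cation [Ti…]: ligand charges -2, Ti(III) ⇒ ion charge 1+.
Anion [Cu…]: ligand charges -2, Cu(I) ⇒ ion charge 1−.
One 1+ cation balances one 1− anion.

[Ti(bipy)(C2O4)(py)2][Cu(NCS)(OH)]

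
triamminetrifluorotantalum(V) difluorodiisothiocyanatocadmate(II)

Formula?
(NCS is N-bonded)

[TaF3(NH3)3][CdF2(NCS)2]

Cation [Ta…]: ligand charges -3, Ta(V) ⇒ ion charge 2+.
Anion [Cd…]: ligand charges -4, Cd(II) ⇒ ion charge 2−.
One 2+ cation balances one 2− anion.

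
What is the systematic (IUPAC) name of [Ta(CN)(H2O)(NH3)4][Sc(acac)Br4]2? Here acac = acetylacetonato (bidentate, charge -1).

Both ions are complex: the cation is named first with the plain metal name, the anion second with the -ate form; each ion's ligands are alphabetised independently.
Scandium is always +3 in its complexes; the anion's ligand charges sum to -5, so the complex anion is 2−.
With 2 anions per cation, the cation must be 2×2 = 4+.
Cation: ligand charges sum to -1; for the ion to be 4+, Ta = +5.

tetraammineaquacyanotantalum(V) (acetylacetonato)tetrabromoscandate(III)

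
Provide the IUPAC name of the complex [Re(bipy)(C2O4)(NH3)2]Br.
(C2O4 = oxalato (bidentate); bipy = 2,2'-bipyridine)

diammine(2,2'-bipyridine)oxalatorhenium(III) bromide

The 1 bromide counter-ion carries a total charge of -1, so each complex ion is 1+.
Ligand charges: 2×ammine (neutral), 1×oxalato (-2 each), 1×2,2'-bipyridine (neutral); total -2. So Re + (-2) = 1+, giving Re = +3.
Ligands are named alphabetically: ammine before bipyridine before oxalato.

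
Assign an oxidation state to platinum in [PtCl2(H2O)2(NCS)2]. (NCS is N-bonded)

+4

No counter-ion: the bracketed complex is neutral.
Ligand charges: 2×NCS = -2; 2×H2O neutral; 2×Cl = -2; sum -4.
Pt + (-4) = 0 ⇒ Pt is +4.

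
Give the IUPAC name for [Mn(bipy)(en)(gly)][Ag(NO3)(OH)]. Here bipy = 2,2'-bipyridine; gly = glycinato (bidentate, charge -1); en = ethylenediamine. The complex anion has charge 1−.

(2,2'-bipyridine)(ethylenediamine)(glycinato)manganese(II) hydroxonitratoargentate(I)

The complex anion is given as 1−; its ligand charges sum to -2, so Ag = +1.
A 1:1 salt means the cation carries the equal and opposite charge, 1+.
Cation: ligand charges sum to -1; for the ion to be 1+, Mn = +2.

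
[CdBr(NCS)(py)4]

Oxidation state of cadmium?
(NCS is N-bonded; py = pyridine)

No counter-ion: the bracketed complex is neutral.
Ligand charges: 1×NCS = -1; 1×Br = -1; 4×py neutral; sum -2.
Cd + (-2) = 0 ⇒ Cd is +2.

+2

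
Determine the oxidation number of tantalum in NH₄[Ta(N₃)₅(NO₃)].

1 ammonium outside the brackets (+1 each) → the complex ion is 1−.
Ligand charges: 1×NO3 = -1; 5×N3 = -5; sum -6.
Ta + (-6) = 1− ⇒ Ta is +5.

+5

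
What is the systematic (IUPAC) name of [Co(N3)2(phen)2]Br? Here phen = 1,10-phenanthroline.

diazidobis(1,10-phenanthroline)cobalt(III) bromide

The 1 bromide counter-ion carries a total charge of -1, so each complex ion is 1+.
Ligand charges: 2×1,10-phenanthroline (neutral), 2×azido (-1 each); total -2. So Co + (-2) = 1+, giving Co = +3.
Ligands are named alphabetically: azido before phenanthroline.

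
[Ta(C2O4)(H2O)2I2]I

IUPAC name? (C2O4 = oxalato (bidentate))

diaquadiiodooxalatotantalum(V) iodide

The 1 iodide counter-ion carries a total charge of -1, so each complex ion is 1+.
Ligand charges: 2×aqua (neutral), 2×iodo (-1 each), 1×oxalato (-2 each); total -4. So Ta + (-4) = 1+, giving Ta = +5.
Ligands are named alphabetically: aqua before iodo before oxalato.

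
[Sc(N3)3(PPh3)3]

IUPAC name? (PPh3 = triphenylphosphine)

There is no counter-ion, so the complex is neutral overall.
Ligand charges: 3×azido (-1 each), 3×triphenylphosphine (neutral); total -3. So Sc + (-3) = 0, giving Sc = +3.
Ligands are named alphabetically: azido before triphenylphosphine.

triazidotris(triphenylphosphine)scandium(III)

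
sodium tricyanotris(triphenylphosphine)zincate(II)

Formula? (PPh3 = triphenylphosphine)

Ligands: 3 cyano (CN, -1), 3 triphenylphosphine (PPh3, neutral). Ligand charge sum = -3.
With Zn in oxidation state +2, the complex ion is [Zn...]^1−.
Charge balance with sodium (+1) requires 1 complex ion per 1 sodium.

Na[Zn(CN)3(PPh3)3]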